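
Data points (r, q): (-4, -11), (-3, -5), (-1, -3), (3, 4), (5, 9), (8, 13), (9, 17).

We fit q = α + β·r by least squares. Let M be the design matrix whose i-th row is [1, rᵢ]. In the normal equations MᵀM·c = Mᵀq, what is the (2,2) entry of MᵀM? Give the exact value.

205

Row 2 ↔ basis r, column 2 ↔ basis r, so (MᵀM)_{2,2} = Σᵢ (r)·(r) = (-4)·(-4) + (-3)·(-3) + (-1)·(-1) + (3)·(3) + (5)·(5) + (8)·(8) + (9)·(9) = 205.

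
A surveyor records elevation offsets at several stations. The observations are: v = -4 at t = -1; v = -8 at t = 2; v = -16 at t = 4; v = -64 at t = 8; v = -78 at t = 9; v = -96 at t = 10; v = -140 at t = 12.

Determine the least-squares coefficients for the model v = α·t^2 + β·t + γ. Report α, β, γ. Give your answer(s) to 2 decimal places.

From the data, Σt^2·t^2 = 41666, Σt^2·t = 4040, Σt^2 = 410, Σt·t = 410, Σt = 44, Σ1 = 7.
And Σt^2·v = -40466, Σt·v = -3930, Σv = -406.
XᵀX·[α, β, γ]ᵀ = Xᵀv becomes [[41666, 4040, 410]; [4040, 410, 44]; [410, 44, 7]]·[α, β, γ]ᵀ = [-40466, -3930, -406]ᵀ.
Inverting the 3×3 Gram matrix, [α, β, γ]ᵀ = [-52643/53823, 21293/53823, -8200/2563]ᵀ.

α = -0.98, β = 0.40, γ = -3.20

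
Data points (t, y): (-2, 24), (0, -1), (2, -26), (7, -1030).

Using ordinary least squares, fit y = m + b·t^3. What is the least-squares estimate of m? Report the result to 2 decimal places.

Forming AᵀA = [[4, 343]; [343, 117777]] and Aᵀy = [-1033, -353690]ᵀ gives AᵀA·[m, b]ᵀ = Aᵀy.
Determinant 4·117777 − 343² = 353459.
m = ((-1033)·117777 − 343·(-353690))/353459 = -347971/353459; b = (4·(-353690) − 343·(-1033))/353459 = -1060441/353459.

m = -0.98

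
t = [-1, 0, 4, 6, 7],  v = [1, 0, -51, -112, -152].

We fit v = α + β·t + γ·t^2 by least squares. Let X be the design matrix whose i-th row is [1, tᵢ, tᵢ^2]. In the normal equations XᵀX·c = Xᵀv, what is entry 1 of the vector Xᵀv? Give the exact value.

Entry 1 ↔ basis 1, so (Xᵀv)_{1} = Σᵢ vᵢ = (1)·(1) + (1)·(0) + (1)·(-51) + (1)·(-112) + (1)·(-152) = -314.

-314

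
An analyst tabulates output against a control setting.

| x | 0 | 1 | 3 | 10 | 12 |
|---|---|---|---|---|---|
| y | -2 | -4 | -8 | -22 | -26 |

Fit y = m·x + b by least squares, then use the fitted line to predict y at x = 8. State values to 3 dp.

ŷ = -18.000

Compute the Gram sums: Σx·x = 254, Σx = 26, Σ1 = 5.
And Σx·y = -560, Σy = -62.
det = 254·5 − 26² = 594.
m = ((-560)·5 − 26·(-62))/594 = -2; b = (254·(-62) − 26·(-560))/594 = -2.
At x = 8: ŷ = (-2)·(8) + (-2)·(1) = -18.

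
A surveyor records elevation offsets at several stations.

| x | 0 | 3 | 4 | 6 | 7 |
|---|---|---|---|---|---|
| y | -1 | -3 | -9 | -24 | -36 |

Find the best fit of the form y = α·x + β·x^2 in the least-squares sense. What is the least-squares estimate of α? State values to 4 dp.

Entries of MᵀM: Σx·x = 110, Σx·x^2 = 650, Σx^2·x^2 = 4034.
Moment sums: Σx·y = -441, Σx^2·y = -2799.
So MᵀM·[α, β]ᵀ = Mᵀy: [[110, 650]; [650, 4034]]·[α, β]ᵀ = [-441, -2799]ᵀ.
Eliminating β: 4034·(row 1) − 650·(row 2) gives 21240·α = 4034·(-441) − 650·(-2799) = 40356, so α = 19/10.
Then β = ((-2799) − 650·(19/10))/4034 = -1.

α = 1.9000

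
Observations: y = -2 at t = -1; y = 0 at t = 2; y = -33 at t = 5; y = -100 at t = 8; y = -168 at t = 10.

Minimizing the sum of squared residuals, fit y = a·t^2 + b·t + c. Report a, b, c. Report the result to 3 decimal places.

Compute the Gram sums: Σt^2·t^2 = 14738, Σt^2·t = 1644, Σt^2 = 194, Σt·t = 194, Σt = 24, Σ1 = 5.
Right-hand side: Σt^2·y = -24027, Σt·y = -2643, Σy = -303.
Solving the 3×3 system (Gaussian elimination) gives a = -33247/16702, b = 48813/16702, c = 3110/1193.

a = -1.991, b = 2.923, c = 2.607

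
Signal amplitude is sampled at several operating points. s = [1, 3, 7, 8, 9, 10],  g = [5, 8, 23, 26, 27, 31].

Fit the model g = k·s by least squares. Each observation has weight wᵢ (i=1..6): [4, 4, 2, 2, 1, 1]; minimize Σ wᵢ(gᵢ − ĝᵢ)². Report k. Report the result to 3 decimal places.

k = 3.148

Entries of XᵀWX: Σwᵢ·s·s = 447.
For XᵀWg: Σwᵢ·s·g = 1407.
XᵀWX·[k]ᵀ = XᵀWg becomes [[447]]·[k]ᵀ = [1407]ᵀ.
k = 1407/447 = 3.14765.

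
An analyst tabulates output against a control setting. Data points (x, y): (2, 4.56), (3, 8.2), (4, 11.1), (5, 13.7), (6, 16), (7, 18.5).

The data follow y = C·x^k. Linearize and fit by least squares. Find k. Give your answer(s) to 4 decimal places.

k = 1.0970

Linearized form: ln y = k·ln x + ln C. From the 6 transformed points,
XᵀX = [[13.1965, 8.5252]; [8.5252, 6]], rhs = [21.5582, 14.3362]ᵀ  (here Σln x = 8.5252, Σ(ln x)² = 13.1965, Σln y = 14.3362, Σln x·ln y = 21.5582).
Solving (det = 6.5005): k = 1.09698, ln C = 0.83070.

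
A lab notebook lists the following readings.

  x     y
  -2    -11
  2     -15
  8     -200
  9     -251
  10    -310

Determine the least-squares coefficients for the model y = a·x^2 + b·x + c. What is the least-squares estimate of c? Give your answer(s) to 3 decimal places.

With design matrix M, MᵀM = [[20689, 2241, 253]; [2241, 253, 27]; [253, 27, 5]] and Mᵀy = [-64235, -6967, -787]ᵀ.
Solving the 3×3 system (Gaussian elimination) gives a = -300057/100291, b = -93478/100291, c = -98138/100291.

c = -0.979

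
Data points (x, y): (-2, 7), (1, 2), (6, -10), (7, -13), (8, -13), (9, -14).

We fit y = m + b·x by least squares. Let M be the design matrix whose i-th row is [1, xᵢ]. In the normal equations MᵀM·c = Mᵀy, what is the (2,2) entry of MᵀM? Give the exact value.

Row 2 ↔ basis x, column 2 ↔ basis x, so (MᵀM)_{2,2} = Σᵢ (x)·(x) = (-2)·(-2) + (1)·(1) + (6)·(6) + (7)·(7) + (8)·(8) + (9)·(9) = 235.

235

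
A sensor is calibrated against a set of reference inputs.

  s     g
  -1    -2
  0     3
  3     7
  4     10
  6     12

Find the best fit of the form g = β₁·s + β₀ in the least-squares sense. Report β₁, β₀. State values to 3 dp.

The normal system XᵀX·[β₁, β₀]ᵀ = Xᵀg is [[62, 12]; [12, 5]]·[β₁, β₀]ᵀ = [135, 30]ᵀ.
Eliminating β₀: 5·(row 1) − 12·(row 2) gives 166·β₁ = 5·135 − 12·30 = 315, so β₁ = 315/166.
Then β₀ = (30 − 12·(315/166))/5 = 120/83.

β₁ = 1.898, β₀ = 1.446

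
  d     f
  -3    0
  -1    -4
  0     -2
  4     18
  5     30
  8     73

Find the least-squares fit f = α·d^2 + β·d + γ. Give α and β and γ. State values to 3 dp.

Sums needed: Σd^2·d^2 = 5059, Σd^2·d = 673, Σd^2 = 115, Σd·d = 115, Σd = 13, Σ1 = 6.
Right-hand side: Σd^2·f = 5706, Σd·f = 810, Σf = 115.
MᵀM·[α, β, γ]ᵀ = Mᵀf becomes [[5059, 673, 115]; [673, 115, 13]; [115, 13, 6]]·[α, β, γ]ᵀ = [5706, 810, 115]ᵀ.
Inverting the 3×3 Gram matrix, [α, β, γ]ᵀ = [16594/17065, 29223/17065, -54289/17065]ᵀ.

α = 0.972, β = 1.712, γ = -3.181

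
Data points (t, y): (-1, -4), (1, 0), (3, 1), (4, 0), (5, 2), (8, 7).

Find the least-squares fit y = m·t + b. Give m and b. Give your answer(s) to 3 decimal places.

Forming AᵀA = [[116, 20]; [20, 6]] and Aᵀy = [73, 6]ᵀ gives AᵀA·[m, b]ᵀ = Aᵀy.
Eliminating b: 6·(row 1) − 20·(row 2) gives 296·m = 6·73 − 20·6 = 318, so m = 159/148.
Then b = (6 − 20·(159/148))/6 = -191/74.

m = 1.074, b = -2.581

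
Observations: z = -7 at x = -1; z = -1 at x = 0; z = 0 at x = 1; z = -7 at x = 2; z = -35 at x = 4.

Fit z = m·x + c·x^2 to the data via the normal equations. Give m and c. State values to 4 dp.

m = 3.0355, c = -2.9692

AᵀA·[m, c]ᵀ = Aᵀz reads: 22·m + 72·c = -147;  72·m + 274·c = -595.
(Σx·x = 22, Σx·x^2 = 72, Σx^2·x^2 = 274, Σx·z = -147, Σx^2·z = -595.)
det = 22·274 − 72² = 844.
m = ((-147)·274 − 72·(-595))/844 = 1281/422; c = (22·(-595) − 72·(-147))/844 = -1253/422.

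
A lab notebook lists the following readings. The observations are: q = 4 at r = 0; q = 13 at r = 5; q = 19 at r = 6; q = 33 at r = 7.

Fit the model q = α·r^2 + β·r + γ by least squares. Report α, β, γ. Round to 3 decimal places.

α = 1.227, β = -4.564, γ = 4.052

From the data, Σr^2·r^2 = 4322, Σr^2·r = 684, Σr^2 = 110, Σr·r = 110, Σr = 18, Σ1 = 4.
And Σr^2·q = 2626, Σr·q = 410, Σq = 69.
Row-reducing yields α = 211/172, β = -785/172, γ = 697/172.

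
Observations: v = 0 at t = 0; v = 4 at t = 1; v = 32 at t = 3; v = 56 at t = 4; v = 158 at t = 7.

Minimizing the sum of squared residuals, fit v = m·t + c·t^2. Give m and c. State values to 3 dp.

Normal-equation sums: Σt·t = 75, Σt·t^2 = 435, Σt^2·t^2 = 2739.
Moment sums: Σt·v = 1430, Σt^2·v = 8930.
Normal equations: [[75, 435]; [435, 2739]]·[m, c]ᵀ = [1430, 8930]ᵀ.
Δ = 75·2739 − 435² = 16200.
m = (1430·2739 − 435·8930)/16200 = 179/90; c = (75·8930 − 435·1430)/16200 = 53/18.

m = 1.989, c = 2.944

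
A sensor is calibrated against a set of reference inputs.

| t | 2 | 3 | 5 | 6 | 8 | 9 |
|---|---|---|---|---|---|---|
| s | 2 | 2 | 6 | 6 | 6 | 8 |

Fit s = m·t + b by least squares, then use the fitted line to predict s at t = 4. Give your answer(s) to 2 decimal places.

ŝ = 3.76

With design matrix X, XᵀX = [[219, 33]; [33, 6]] and Xᵀs = [196, 30]ᵀ.
Eliminating b: 6·(row 1) − 33·(row 2) gives 225·m = 6·196 − 33·30 = 186, so m = 62/75.
Then b = (30 − 33·(62/75))/6 = 34/75.
At t = 4: ŝ = (62/75)·(4) + (34/75)·(1) = 94/25.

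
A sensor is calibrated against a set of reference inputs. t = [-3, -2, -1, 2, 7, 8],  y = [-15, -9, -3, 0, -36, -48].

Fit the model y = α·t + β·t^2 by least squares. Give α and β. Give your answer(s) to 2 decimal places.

Sums needed: Σt·t = 131, Σt·t^2 = 827, Σt^2·t^2 = 6611.
For Xᵀy: Σt·y = -570, Σt^2·y = -5010.
So XᵀX·[α, β]ᵀ = Xᵀy: [[131, 827]; [827, 6611]]·[α, β]ᵀ = [-570, -5010]ᵀ.
Eliminating β: 6611·(row 1) − 827·(row 2) gives 182112·α = 6611·(-570) − 827·(-5010) = 375000, so α = 15625/7588.
Then β = ((-5010) − 827·(15625/7588))/6611 = -7705/7588.

α = 2.06, β = -1.02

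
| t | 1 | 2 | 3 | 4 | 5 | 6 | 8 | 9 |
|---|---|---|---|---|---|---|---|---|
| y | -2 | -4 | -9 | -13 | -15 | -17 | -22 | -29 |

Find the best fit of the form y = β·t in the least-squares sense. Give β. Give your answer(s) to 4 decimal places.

β = -2.9788

The normal equations are: 236·β = -703.
(Σt·t = 236, Σt·y = -703.)
β = (-703)/236 = -2.97881.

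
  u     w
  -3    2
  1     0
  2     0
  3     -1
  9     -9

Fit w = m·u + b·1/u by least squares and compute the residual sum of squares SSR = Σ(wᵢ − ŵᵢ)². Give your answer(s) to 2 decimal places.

Setting ∂/∂m … = 0 gives: 104·m + 5·b = -90;  5·m + (481/324)·b = -2.
det = 104·(481/324) − 5² = 10481/81.
m = ((-90)·(481/324) − 5·(-2))/(10481/81) = -20025/20962; b = (104·(-2) − 5·(-90))/(10481/81) = 19602/10481.
Residuals: -5083/20962, -19179/20962, 10224/10481, 26045/20962, -12789/20962; SSR = 39445/10481.

SSR = 3.76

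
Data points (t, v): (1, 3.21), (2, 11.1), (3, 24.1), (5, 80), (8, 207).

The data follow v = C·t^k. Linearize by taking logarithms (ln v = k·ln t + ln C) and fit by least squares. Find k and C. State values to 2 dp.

k = 2.02, C = 2.93

With ln vᵢ as the transformed response and ln tᵢ as the regressor:
Sums: Σln t = 5.4806, Σ(ln t)² = 8.6018, Σln v = 16.4702, Σln t·ln v = 23.3061.
Normal system: [[8.6018, 5.4806]; [5.4806, 5]]·[k, ln C]ᵀ = [23.3061, 16.4702]ᵀ.
Δ = 8.6018·5 − (5.4806)² = 12.9714; k = (23.3061·5 − 5.4806·16.4702)/12.9714 = 2.02470, ln C = (8.6018·16.4702 − 5.4806·23.3061)/12.9714 = 1.07471, so C = exp(1.07471) = 2.92914.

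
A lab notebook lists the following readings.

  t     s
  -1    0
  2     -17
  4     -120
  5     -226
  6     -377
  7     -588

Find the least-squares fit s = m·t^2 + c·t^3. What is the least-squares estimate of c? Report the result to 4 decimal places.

With design matrix M, MᵀM = [[4595, 28763]; [28763, 184091]] and Mᵀs = [-50022, -319182]ᵀ.
Eliminating c: 184091·(row 1) − 28763·(row 2) gives 18587976·m = 184091·(-50022) − 28763·(-319182) = -27968136, so m = -1165339/774499.
Then c = ((-319182) − 28763·(-1165339/774499))/184091 = -1160771/774499.

c = -1.4987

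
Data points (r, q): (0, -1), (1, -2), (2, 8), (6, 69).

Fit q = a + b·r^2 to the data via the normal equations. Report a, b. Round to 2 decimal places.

a = -1.66, b = 1.97

Sums needed: Σ1 = 4, Σr^2 = 41, Σr^2·r^2 = 1313.
Moment sums: Σq = 74, Σr^2·q = 2514.
Normal equations: [[4, 41]; [41, 1313]]·[a, b]ᵀ = [74, 2514]ᵀ.
Δ = 4·1313 − 41² = 3571.
a = (74·1313 − 41·2514)/3571 = -5912/3571; b = (4·2514 − 41·74)/3571 = 7022/3571.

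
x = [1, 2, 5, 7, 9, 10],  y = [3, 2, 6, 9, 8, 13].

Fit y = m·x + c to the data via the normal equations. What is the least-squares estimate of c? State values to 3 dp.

c = 0.970

Forming MᵀM = [[260, 34]; [34, 6]] and Mᵀy = [302, 41]ᵀ gives MᵀM·[m, c]ᵀ = Mᵀy.
Eliminating c: 6·(row 1) − 34·(row 2) gives 404·m = 6·302 − 34·41 = 418, so m = 209/202.
Then c = (41 − 34·(209/202))/6 = 98/101.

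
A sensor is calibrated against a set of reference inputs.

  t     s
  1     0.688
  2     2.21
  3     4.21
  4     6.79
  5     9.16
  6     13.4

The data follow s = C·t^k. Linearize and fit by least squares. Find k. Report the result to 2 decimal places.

Linearized form: ln s = k·ln t + ln C. From the 6 transformed points,
Σln t = 6.5793, Σ(ln t)² = 9.4099, Σln s = 8.5820, Σln t·ln s = 12.9990.
Normal system: [[9.4099, 6.5793]; [6.5793, 6]]·[k, ln C]ᵀ = [12.9990, 8.5820]ᵀ.
Slope k = (n·Σln t·ln s − Σln t·Σln s)/(n·Σ(ln t)² − (Σln t)²) = (6·12.9990 − 6.5793·8.5820)/13.1729 = 1.63445; ln C = (Σln s − k·Σln t)/n = -0.36191.

k = 1.63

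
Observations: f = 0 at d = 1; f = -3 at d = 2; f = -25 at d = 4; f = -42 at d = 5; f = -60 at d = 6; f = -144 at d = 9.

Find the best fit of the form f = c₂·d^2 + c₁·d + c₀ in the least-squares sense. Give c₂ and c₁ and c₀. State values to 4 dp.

With design matrix M, MᵀM = [[8755, 1143, 163]; [1143, 163, 27]; [163, 27, 6]] and Mᵀf = [-15286, -1972, -274]ᵀ.
Row-reducing yields c₂ = -68509/35620, c₁ = 3209/2740, c₀ = 11697/8905.

c₂ = -1.9233, c₁ = 1.1712, c₀ = 1.3135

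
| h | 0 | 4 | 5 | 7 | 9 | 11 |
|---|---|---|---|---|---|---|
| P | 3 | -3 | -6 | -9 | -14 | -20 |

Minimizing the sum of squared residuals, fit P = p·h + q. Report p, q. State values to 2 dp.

The normal equations are: 292·p + 36·q = -451;  36·p + 6·q = -49.
(Σh·h = 292, Σh = 36, Σ1 = 6, Σh·P = -451, ΣP = -49.)
det = 292·6 − 36² = 456.
p = ((-451)·6 − 36·(-49))/456 = -157/76; q = (292·(-49) − 36·(-451))/456 = 241/57.

p = -2.07, q = 4.23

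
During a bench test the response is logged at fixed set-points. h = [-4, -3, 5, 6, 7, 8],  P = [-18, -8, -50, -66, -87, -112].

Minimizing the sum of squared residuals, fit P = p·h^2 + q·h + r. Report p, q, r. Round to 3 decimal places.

p = -1.454, q = -2.050, r = -2.109

Sums needed: Σh^2·h^2 = 8755, Σh^2·h = 1105, Σh^2 = 199, Σh·h = 199, Σh = 19, Σ1 = 6.
For MᵀP: Σh^2·P = -15417, Σh·P = -2055, ΣP = -341.
Row-reducing yields p = -7655/5264, q = -10793/5264, r = -793/376.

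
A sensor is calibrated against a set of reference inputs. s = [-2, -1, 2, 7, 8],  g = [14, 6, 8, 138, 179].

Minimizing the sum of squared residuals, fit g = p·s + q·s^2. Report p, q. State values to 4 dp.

With design matrix M, MᵀM = [[122, 854]; [854, 6530]] and Mᵀg = [2380, 18312]ᵀ.
det = 122·6530 − 854² = 67344.
p = (2380·6530 − 854·18312)/67344 = -12131/8418; q = (122·18312 − 854·2380)/67344 = 413/138.

p = -1.4411, q = 2.9928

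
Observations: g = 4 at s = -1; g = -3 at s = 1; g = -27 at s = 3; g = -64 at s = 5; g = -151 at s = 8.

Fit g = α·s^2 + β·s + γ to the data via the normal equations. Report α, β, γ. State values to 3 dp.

α = -1.928, β = -3.721, γ = 2.266

The normal equations are: 4804·α + 664·β + 100·γ = -11506;  664·α + 100·β + 16·γ = -1616;  100·α + 16·β + 5·γ = -241.
Row-reducing yields α = -22291/11562, β = -21511/5781, γ = 4367/1927.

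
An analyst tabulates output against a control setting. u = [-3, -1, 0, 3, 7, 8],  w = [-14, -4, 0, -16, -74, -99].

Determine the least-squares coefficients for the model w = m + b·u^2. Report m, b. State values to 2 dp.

m = -1.22, b = -1.51

Normal-equation sums: Σ1 = 6, Σu^2 = 132, Σu^2·u^2 = 6660.
For Xᵀw: Σw = -207, Σu^2·w = -10236.
XᵀX·[m, b]ᵀ = Xᵀw becomes [[6, 132]; [132, 6660]]·[m, b]ᵀ = [-207, -10236]ᵀ.
Eliminating b: 6660·(row 1) − 132·(row 2) gives 22536·m = 6660·(-207) − 132·(-10236) = -27468, so m = -763/626.
Then b = ((-10236) − 132·(-763/626))/6660 = -947/626.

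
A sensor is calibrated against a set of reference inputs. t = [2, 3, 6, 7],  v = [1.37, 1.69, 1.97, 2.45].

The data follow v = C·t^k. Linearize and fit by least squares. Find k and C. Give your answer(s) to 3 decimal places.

Linearized form: ln v = k·ln t + ln C. From the 4 transformed points,
XᵀX = [[8.6844, 5.5294]; [5.5294, 4]], rhs = [3.7533, 2.4137]ᵀ  (here Σln t = 5.5294, Σ(ln t)² = 8.6844, Σln v = 2.4137, Σln t·ln v = 3.7533).
Δ = 8.6844·4 − (5.5294)² = 4.1629; k = (3.7533·4 − 5.5294·2.4137)/4.1629 = 0.40042, ln C = (8.6844·2.4137 − 5.5294·3.7533)/4.1629 = 0.04990, so C = exp(0.04990) = 1.05116.

k = 0.400, C = 1.051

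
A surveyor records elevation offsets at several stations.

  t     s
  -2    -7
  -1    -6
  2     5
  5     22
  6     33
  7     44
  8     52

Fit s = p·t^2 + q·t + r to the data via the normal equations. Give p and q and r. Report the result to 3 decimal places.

p = 0.528, q = 2.831, r = -3.490

Setting ∂/∂p … = 0 gives: 8451·p + 1195·q + 183·r = 7208;  1195·p + 183·q + 25·r = 1062;  183·p + 25·q + 7·r = 143.
Inverting the 3×3 Gram matrix, [p, q, r]ᵀ = [93333/176722, 500363/176722, -23724/6797]ᵀ.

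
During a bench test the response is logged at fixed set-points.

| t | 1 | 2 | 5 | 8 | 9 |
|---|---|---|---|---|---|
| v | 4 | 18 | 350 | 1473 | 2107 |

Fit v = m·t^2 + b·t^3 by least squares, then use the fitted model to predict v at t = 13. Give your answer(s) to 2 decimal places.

v̂ = 6428.23

Compute the Gram sums: Σt^2·t^2 = 11299, Σt^2·t^3 = 94975, Σt^3·t^3 = 809275.
Right-hand side: Σt^2·v = 273765, Σt^3·v = 2334077.
Eliminating b: 809275·(row 1) − 94975·(row 2) gives 123747600·m = 809275·273765 − 94975·2334077 = -127792700, so m = -1277927/1237476.
Then b = (2334077 − 94975·(-1277927/1237476))/809275 = 92976287/30936900.
At t = 13: v̂ = (-1277927/1237476)·(169) + (92976287/30936900)·(2197) = 16572471747/2578075.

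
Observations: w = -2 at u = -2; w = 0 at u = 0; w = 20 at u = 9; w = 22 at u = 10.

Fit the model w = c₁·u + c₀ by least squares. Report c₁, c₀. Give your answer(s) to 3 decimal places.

c₁ = 2.075, c₀ = 1.180

With design matrix X, XᵀX = [[185, 17]; [17, 4]] and Xᵀw = [404, 40]ᵀ.
Δ = 185·4 − 17² = 451.
c₁ = (404·4 − 17·40)/451 = 936/451; c₀ = (185·40 − 17·404)/451 = 532/451.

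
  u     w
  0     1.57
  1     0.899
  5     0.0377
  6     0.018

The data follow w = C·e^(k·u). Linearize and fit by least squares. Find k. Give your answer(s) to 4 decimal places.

k = -0.7596

Taking logs, ln w = k·u + ln C, so regress ln w on u.
Σu = 12.0000, Σ(u)² = 62.0000, Σln w = -6.9509, Σu·ln w = -40.6012.
Equations: 62.0000·k + 12.0000·ln C = -40.6012;  12.0000·k + 4·ln C = -6.9509.
Slope k = (n·Σu·ln w − Σu·Σln w)/(n·Σ(u)² − (Σu)²) = (4·-40.6012 − 12.0000·-6.9509)/104.0000 = -0.75956; ln C = (Σln w − k·Σu)/n = 0.54097.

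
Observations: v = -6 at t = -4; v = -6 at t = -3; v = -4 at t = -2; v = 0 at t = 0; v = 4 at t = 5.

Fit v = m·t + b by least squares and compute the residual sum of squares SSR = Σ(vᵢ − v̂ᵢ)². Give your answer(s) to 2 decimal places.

SSR = 3.39

Sums needed: Σt·t = 54, Σt = -4, Σ1 = 5.
Moment sums: Σt·v = 70, Σv = -12.
Eliminating b: 5·(row 1) − (-4)·(row 2) gives 254·m = 5·70 − (-4)·(-12) = 302, so m = 151/127.
Then b = ((-12) − (-4)·(151/127))/5 = -184/127.
Residuals: 26/127, -125/127, -22/127, 184/127, -63/127; SSR = 430/127.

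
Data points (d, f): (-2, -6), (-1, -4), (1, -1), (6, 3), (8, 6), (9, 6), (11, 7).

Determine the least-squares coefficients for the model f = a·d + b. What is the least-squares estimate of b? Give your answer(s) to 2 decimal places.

Forming AᵀA = [[308, 32]; [32, 7]] and Aᵀf = [212, 11]ᵀ gives AᵀA·[a, b]ᵀ = Aᵀf.
det = 308·7 − 32² = 1132.
a = (212·7 − 32·11)/1132 = 1; b = (308·11 − 32·212)/1132 = -3.

b = -3.00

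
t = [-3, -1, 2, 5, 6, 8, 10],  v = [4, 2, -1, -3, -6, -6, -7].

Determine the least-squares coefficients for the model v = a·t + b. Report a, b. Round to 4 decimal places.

a = -0.8856, b = 0.9873

With design matrix A, AᵀA = [[239, 27]; [27, 7]] and Aᵀv = [-185, -17]ᵀ.
Eliminating b: 7·(row 1) − 27·(row 2) gives 944·a = 7·(-185) − 27·(-17) = -836, so a = -209/236.
Then b = ((-17) − 27·(-209/236))/7 = 233/236.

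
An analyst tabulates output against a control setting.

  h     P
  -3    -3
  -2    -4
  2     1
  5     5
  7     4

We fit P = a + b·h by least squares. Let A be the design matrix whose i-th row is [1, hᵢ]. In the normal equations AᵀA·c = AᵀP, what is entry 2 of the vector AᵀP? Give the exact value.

Entry 2 ↔ basis h, so (AᵀP)_{2} = Σᵢ (h)·Pᵢ = (-3)·(-3) + (-2)·(-4) + (2)·(1) + (5)·(5) + (7)·(4) = 72.

72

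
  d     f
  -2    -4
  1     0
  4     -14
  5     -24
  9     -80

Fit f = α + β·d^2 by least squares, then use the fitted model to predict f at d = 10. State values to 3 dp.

f̂ = -98.789

The normal equations are: 5·α + 127·β = -122;  127·α + 7459·β = -7320.
det = 5·7459 − 127² = 21166.
α = ((-122)·7459 − 127·(-7320))/21166 = 9821/10583; β = (5·(-7320) − 127·(-122))/21166 = -10553/10583.
At d = 10: f̂ = (9821/10583)·(1) + (-10553/10583)·(100) = -1045479/10583.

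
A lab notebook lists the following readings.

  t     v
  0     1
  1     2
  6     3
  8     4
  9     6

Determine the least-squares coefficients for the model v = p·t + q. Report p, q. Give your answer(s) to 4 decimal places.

p = 0.4371, q = 1.1018

The normal equations are: 182·p + 24·q = 106;  24·p + 5·q = 16.
Eliminating q: 5·(row 1) − 24·(row 2) gives 334·p = 5·106 − 24·16 = 146, so p = 73/167.
Then q = (16 − 24·(73/167))/5 = 184/167.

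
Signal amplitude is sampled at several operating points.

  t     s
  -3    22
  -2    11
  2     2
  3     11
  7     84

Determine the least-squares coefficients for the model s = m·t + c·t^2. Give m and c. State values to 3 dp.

Sums needed: Σt·t = 75, Σt·t^2 = 343, Σt^2·t^2 = 2595.
For Aᵀs: Σt·s = 537, Σt^2·s = 4465.
AᵀA·[m, c]ᵀ = Aᵀs becomes [[75, 343]; [343, 2595]]·[m, c]ᵀ = [537, 4465]ᵀ.
Eliminating c: 2595·(row 1) − 343·(row 2) gives 76976·m = 2595·537 − 343·4465 = -137980, so m = -34495/19244.
Then c = (4465 − 343·(-34495/19244))/2595 = 37671/19244.

m = -1.793, c = 1.958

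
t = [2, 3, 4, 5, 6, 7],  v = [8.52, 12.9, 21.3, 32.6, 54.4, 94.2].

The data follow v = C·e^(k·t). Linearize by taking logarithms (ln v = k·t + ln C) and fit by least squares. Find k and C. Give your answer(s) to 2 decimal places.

k = 0.48, C = 3.14

With ln vᵢ as the transformed response and tᵢ as the regressor:
Σt = 27.0000, Σ(t)² = 139.0000, Σln v = 19.7844, Σt·ln v = 97.4090.
Equations: 139.0000·k + 27.0000·ln C = 97.4090;  27.0000·k + 6·ln C = 19.7844.
Solving (det = 105.0000): k = 0.47880, ln C = 1.14280, so C = exp(1.14280) = 3.13555.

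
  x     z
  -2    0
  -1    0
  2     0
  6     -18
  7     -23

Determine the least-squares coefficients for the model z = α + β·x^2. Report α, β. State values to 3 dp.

α = 1.418, β = -0.512

Setting ∂/∂α … = 0 gives: 5·α + 94·β = -41;  94·α + 3730·β = -1775.
Eliminating β: 3730·(row 1) − 94·(row 2) gives 9814·α = 3730·(-41) − 94·(-1775) = 13920, so α = 6960/4907.
Then β = ((-1775) − 94·(6960/4907))/3730 = -5021/9814.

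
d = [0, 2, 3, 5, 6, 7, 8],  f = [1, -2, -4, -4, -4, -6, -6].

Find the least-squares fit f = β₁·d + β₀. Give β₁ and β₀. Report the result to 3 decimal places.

β₁ = -0.790, β₀ = -0.072

Forming AᵀA = [[187, 31]; [31, 7]] and Aᵀf = [-150, -25]ᵀ gives AᵀA·[β₁, β₀]ᵀ = Aᵀf.
det = 187·7 − 31² = 348.
β₁ = ((-150)·7 − 31·(-25))/348 = -275/348; β₀ = (187·(-25) − 31·(-150))/348 = -25/348.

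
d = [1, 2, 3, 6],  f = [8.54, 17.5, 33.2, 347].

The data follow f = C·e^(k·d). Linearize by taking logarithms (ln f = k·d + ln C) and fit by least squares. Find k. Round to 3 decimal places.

k = 0.743

Taking logs, ln f = k·d + ln C, so regress ln f on d.
Σd = 12.0000, Σ(d)² = 50.0000, Σln f = 14.3588, Σd·ln f = 53.4728.
Equations: 50.0000·k + 12.0000·ln C = 53.4728;  12.0000·k + 4·ln C = 14.3588.
Δ = 50.0000·4 − (12.0000)² = 56.0000; k = (53.4728·4 − 12.0000·14.3588)/56.0000 = 0.74259, ln C = (50.0000·14.3588 − 12.0000·53.4728)/56.0000 = 1.36194.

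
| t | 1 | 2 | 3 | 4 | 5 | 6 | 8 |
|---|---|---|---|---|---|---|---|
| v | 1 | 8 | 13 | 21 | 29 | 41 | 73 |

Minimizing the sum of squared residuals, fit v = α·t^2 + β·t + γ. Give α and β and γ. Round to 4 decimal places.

α = 1.0131, β = 0.8464, γ = 0.6322

The normal system XᵀX·[α, β, γ]ᵀ = Xᵀv is [[6371, 953, 155]; [953, 155, 29]; [155, 29, 7]]·[α, β, γ]ᵀ = [7359, 1115, 186]ᵀ.
Solving the 3×3 system (Gaussian elimination) gives α = 1471/1452, β = 1229/1452, γ = 153/242.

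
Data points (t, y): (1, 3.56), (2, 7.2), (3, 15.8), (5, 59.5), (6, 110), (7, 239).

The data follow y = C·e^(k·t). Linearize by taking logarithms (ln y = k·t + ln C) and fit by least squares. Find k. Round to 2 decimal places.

With ln yᵢ as the transformed response and tᵢ as the regressor:
AᵀA = [[124.0000, 24.0000]; [24.0000, 6]], rhs = [100.4660, 20.2668]ᵀ  (here Σt = 24.0000, Σ(t)² = 124.0000, Σln y = 20.2668, Σt·ln y = 100.4660).
Δ = 124.0000·6 − (24.0000)² = 168.0000; k = (100.4660·6 − 24.0000·20.2668)/168.0000 = 0.69282, ln C = (124.0000·20.2668 − 24.0000·100.4660)/168.0000 = 0.60653.

k = 0.69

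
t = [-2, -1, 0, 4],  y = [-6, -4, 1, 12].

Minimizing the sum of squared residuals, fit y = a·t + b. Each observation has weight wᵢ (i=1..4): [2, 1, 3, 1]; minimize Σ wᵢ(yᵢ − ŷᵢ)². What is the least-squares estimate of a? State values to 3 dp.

Forming AᵀWA = [[25, -1]; [-1, 7]] and AᵀWy = [76, -1]ᵀ gives AᵀWA·[a, b]ᵀ = AᵀWy.
Eliminating b: 7·(row 1) − (-1)·(row 2) gives 174·a = 7·76 − (-1)·(-1) = 531, so a = 177/58.
Then b = ((-1) − (-1)·(177/58))/7 = 17/58.

a = 3.052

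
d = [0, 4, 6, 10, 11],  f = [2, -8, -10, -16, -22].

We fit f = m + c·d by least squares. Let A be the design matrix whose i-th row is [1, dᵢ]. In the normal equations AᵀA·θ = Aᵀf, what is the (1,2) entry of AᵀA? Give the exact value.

Row 1 ↔ basis 1, column 2 ↔ basis d, so (AᵀA)_{1,2} = Σᵢ d = (1)·(0) + (1)·(4) + (1)·(6) + (1)·(10) + (1)·(11) = 31.

31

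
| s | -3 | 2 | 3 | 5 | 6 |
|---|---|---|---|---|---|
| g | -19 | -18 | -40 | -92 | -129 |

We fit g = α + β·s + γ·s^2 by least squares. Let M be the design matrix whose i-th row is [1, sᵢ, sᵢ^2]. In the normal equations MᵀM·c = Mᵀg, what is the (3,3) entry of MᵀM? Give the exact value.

Row 3 ↔ basis s^2, column 3 ↔ basis s^2, so (MᵀM)_{3,3} = Σᵢ (s^2)·(s^2) = (9)·(9) + (4)·(4) + (9)·(9) + (25)·(25) + (36)·(36) = 2099.

2099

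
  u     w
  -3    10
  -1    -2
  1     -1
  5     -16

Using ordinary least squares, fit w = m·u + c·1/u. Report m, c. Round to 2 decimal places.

m = -3.46, c = 3.85

Compute the Gram sums: Σu·u = 36, Σu·1/u = 4, Σ1/u·1/u = 484/225.
Moment sums: Σu·w = -109, Σ1/u·w = -83/15.
So XᵀX·[m, c]ᵀ = Xᵀw: [[36, 4]; [4, 484/225]]·[m, c]ᵀ = [-109, -83/15]ᵀ.
Determinant 36·(484/225) − 4² = 1536/25.
m = ((-109)·(484/225) − 4·(-83/15))/(1536/25) = -1493/432; c = (36·(-83/15) − 4·(-109))/(1536/25) = 185/48.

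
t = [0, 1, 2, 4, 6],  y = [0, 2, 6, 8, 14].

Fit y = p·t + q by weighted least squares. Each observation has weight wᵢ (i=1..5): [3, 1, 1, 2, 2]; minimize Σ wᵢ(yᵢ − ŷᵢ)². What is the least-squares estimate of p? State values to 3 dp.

p = 2.252

Normal-equation sums: Σwᵢ·t·t = 109, Σwᵢ·t = 23, Σwᵢ·1 = 9.
For AᵀWy: Σwᵢ·t·y = 246, Σwᵢ·y = 52.
Δ = 109·9 − 23² = 452.
p = (246·9 − 23·52)/452 = 509/226; q = (109·52 − 23·246)/452 = 5/226.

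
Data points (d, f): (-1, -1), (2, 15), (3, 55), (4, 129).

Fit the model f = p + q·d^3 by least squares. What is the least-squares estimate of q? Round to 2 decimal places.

q = 2.01

MᵀM·[p, q]ᵀ = Mᵀf reads: 4·p + 98·q = 198;  98·p + 4890·q = 9862.
det = 4·4890 − 98² = 9956.
p = (198·4890 − 98·9862)/9956 = 436/2489; q = (4·9862 − 98·198)/9956 = 5011/2489.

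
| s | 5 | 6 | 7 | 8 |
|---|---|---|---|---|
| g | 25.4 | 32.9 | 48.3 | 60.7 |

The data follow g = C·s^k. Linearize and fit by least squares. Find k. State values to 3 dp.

Taking logs, ln g = k·ln s + ln C, so regress ln g on ln s.
Σln s = 7.4265, Σ(ln s)² = 13.9113, Σln g = 14.7116, Σln s·ln g = 27.5488.
Normal system: [[13.9113, 7.4265]; [7.4265, 4]]·[k, ln C]ᵀ = [27.5488, 14.7116]ᵀ.
Δ = 13.9113·4 − (7.4265)² = 0.4917; k = (27.5488·4 − 7.4265·14.7116)/0.4917 = 1.90920, ln C = (13.9113·14.7116 − 7.4265·27.5488)/0.4917 = 0.13320.

k = 1.909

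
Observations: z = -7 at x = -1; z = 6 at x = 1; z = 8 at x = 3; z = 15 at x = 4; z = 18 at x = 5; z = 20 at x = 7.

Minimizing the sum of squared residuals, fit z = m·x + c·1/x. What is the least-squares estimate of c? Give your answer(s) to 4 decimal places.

The normal equations are: 101·m + 6·c = 327;  6·m + (394081/176400)·c = 10867/420.
det = 101·(394081/176400) − 6² = 33451781/176400.
m = (327·(394081/176400) − 6·(10867/420))/(33451781/176400) = 101479647/33451781; c = (101·(10867/420) − 6·327)/(33451781/176400) = 114881340/33451781.

c = 3.4342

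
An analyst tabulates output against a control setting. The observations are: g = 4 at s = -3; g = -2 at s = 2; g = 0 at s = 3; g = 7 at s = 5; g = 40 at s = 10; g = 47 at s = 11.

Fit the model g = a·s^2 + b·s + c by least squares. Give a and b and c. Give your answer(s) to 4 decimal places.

a = 0.4687, b = -0.5873, c = -2.1933

The normal system MᵀM·[a, b, c]ᵀ = Mᵀg is [[25444, 2464, 268]; [2464, 268, 28]; [268, 28, 6]]·[a, b, c]ᵀ = [9890, 936, 96]ᵀ.
Row-reducing yields a = 66463/141810, b = -8329/14181, c = -51839/23635.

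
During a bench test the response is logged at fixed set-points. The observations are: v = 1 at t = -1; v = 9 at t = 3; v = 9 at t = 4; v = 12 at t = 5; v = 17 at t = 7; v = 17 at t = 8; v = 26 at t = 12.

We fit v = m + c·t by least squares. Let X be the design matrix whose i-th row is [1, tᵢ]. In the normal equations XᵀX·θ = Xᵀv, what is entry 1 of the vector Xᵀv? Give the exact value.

91

Entry 1 ↔ basis 1, so (Xᵀv)_{1} = Σᵢ vᵢ = (1)·(1) + (1)·(9) + (1)·(9) + (1)·(12) + (1)·(17) + (1)·(17) + (1)·(26) = 91.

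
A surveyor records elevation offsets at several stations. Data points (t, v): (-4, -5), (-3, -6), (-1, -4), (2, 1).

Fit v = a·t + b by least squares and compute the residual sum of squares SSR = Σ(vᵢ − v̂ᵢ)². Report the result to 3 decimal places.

Setting ∂/∂a … = 0 gives: 30·a + (-6)·b = 44;  (-6)·a + 4·b = -14.
(Σt·t = 30, Σt = -6, Σ1 = 4, Σt·v = 44, Σv = -14.)
Δ = 30·4 − (-6)² = 84.
a = (44·4 − (-6)·(-14))/84 = 23/21; b = (30·(-14) − (-6)·44)/84 = -13/7.
Residuals: 26/21, -6/7, -22/21, 2/3; SSR = 80/21.

SSR = 3.810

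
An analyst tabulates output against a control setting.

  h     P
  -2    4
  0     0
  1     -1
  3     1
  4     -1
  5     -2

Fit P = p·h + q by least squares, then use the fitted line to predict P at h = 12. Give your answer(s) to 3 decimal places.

P̂ = -6.206

From the data, Σh·h = 55, Σh = 11, Σ1 = 6.
Right-hand side: Σh·P = -20, ΣP = 1.
Δ = 55·6 − 11² = 209.
p = ((-20)·6 − 11·1)/209 = -131/209; q = (55·1 − 11·(-20))/209 = 25/19.
At h = 12: P̂ = (-131/209)·(12) + (25/19)·(1) = -1297/209.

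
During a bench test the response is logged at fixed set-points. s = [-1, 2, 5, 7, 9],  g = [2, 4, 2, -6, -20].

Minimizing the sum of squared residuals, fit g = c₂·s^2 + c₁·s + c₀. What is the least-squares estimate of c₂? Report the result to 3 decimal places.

c₂ = -0.505

The normal system XᵀX·[c₂, c₁, c₀]ᵀ = Xᵀg is [[9604, 1204, 160]; [1204, 160, 22]; [160, 22, 5]]·[c₂, c₁, c₀]ᵀ = [-1846, -206, -18]ᵀ.
Row-reducing yields c₂ = -2635/5217, c₁ = 20759/10434, c₀ = 179/47.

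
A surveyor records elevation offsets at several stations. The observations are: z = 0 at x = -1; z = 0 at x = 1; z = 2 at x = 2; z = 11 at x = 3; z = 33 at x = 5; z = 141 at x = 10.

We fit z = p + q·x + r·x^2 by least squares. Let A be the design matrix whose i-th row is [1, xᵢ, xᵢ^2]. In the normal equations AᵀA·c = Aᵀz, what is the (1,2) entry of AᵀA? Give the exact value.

Row 1 ↔ basis 1, column 2 ↔ basis x, so (AᵀA)_{1,2} = Σᵢ x = (1)·(-1) + (1)·(1) + (1)·(2) + (1)·(3) + (1)·(5) + (1)·(10) = 20.

20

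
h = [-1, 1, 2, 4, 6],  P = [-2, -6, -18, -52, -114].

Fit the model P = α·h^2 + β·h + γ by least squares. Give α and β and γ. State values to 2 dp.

Setting ∂/∂α … = 0 gives: 1570·α + 288·β + 58·γ = -5016;  288·α + 58·β + 12·γ = -932;  58·α + 12·β + 5·γ = -192.
Row-reducing yields α = -14148/5071, β = -9734/5071, γ = -7248/5071.

α = -2.79, β = -1.92, γ = -1.43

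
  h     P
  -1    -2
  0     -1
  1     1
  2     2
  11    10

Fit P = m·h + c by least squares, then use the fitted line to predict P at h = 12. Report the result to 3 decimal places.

P̂ = 11.178

Normal-equation sums: Σh·h = 127, Σh = 13, Σ1 = 5.
For AᵀP: Σh·P = 117, ΣP = 10.
AᵀA·[m, c]ᵀ = AᵀP becomes [[127, 13]; [13, 5]]·[m, c]ᵀ = [117, 10]ᵀ.
Eliminating c: 5·(row 1) − 13·(row 2) gives 466·m = 5·117 − 13·10 = 455, so m = 455/466.
Then c = (10 − 13·(455/466))/5 = -251/466.
At h = 12: P̂ = (455/466)·(12) + (-251/466)·(1) = 5209/466.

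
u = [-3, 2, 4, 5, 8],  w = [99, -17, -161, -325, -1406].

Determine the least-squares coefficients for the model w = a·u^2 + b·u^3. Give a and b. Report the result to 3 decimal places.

Sums needed: Σu^2·u^2 = 5074, Σu^2·u^3 = 36706, Σu^3·u^3 = 282658.
For Aᵀw: Σu^2·w = -99862, Σu^3·w = -773610.
Eliminating b: 282658·(row 1) − 36706·(row 2) gives 86876256·a = 282658·(-99862) − 36706·(-773610) = 169335464, so a = 21166933/10859532.
Then b = ((-773610) − 36706·(21166933/10859532))/282658 = -32470321/10859532.

a = 1.949, b = -2.990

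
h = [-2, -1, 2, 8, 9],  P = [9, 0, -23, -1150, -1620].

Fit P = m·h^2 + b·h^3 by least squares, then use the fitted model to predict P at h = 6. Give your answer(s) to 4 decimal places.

Setting ∂/∂m … = 0 gives: 10690·m + 91816·b = -204876;  91816·m + 793714·b = -1770036.
(Σh^2·h^2 = 10690, Σh^2·h^3 = 91816, Σh^3·h^3 = 793714, Σh^2·P = -204876, Σh^3·P = -1770036.)
det = 10690·793714 − 91816² = 54624804.
m = ((-204876)·793714 − 91816·(-1770036))/54624804 = -7943674/4552067; b = (10690·(-1770036) − 91816·(-204876))/54624804 = -9232502/4552067.
At h = 6: P̂ = (-7943674/4552067)·(36) + (-9232502/4552067)·(216) = -2280192696/4552067.

P̂ = -500.9137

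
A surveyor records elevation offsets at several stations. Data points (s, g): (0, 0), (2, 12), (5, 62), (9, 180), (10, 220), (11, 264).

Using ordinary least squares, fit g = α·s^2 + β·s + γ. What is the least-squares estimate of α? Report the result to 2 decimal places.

α = 1.95

Normal-equation sums: Σs^2·s^2 = 31843, Σs^2·s = 3193, Σs^2 = 331, Σs·s = 331, Σs = 37, Σ1 = 6.
And Σs^2·g = 70122, Σs·g = 7058, Σg = 738.
Inverting the 3×3 Gram matrix, [α, β, γ]ᵀ = [204869/105072, 266845/105072, -179/796]ᵀ.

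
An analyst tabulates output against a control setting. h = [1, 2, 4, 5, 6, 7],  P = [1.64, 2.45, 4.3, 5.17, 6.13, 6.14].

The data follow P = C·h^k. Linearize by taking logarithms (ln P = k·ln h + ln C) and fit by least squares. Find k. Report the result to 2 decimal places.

k = 0.72

Linearized form: ln P = k·ln h + ln C. From the 6 transformed points,
Over the data: Σln h = 7.4265, Σ(ln h)² = 11.9895, Σln P = 8.1203, Σln h·ln P = 12.0676.
Normal system: [[11.9895, 7.4265]; [7.4265, 6]]·[k, ln C]ᵀ = [12.0676, 8.1203]ᵀ.
Solving (det = 16.7835): k = 0.72093, ln C = 0.46104.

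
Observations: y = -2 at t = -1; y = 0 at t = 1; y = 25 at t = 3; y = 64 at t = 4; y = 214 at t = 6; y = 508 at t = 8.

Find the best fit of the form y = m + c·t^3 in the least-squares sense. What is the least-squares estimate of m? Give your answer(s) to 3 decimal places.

Setting ∂/∂m … = 0 gives: 6·m + 819·c = 809;  819·m + 313627·c = 311093.
(Σ1 = 6, Σt^3 = 819, Σt^3·t^3 = 313627, Σy = 809, Σt^3·y = 311093.)
Determinant 6·313627 − 819² = 1211001.
m = (809·313627 − 819·311093)/1211001 = -1060924/1211001; c = (6·311093 − 819·809)/1211001 = 401329/403667.

m = -0.876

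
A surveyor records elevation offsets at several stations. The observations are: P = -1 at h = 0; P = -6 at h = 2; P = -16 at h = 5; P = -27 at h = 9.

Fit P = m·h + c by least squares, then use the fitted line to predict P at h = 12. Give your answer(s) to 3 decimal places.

Normal-equation sums: Σh·h = 110, Σh = 16, Σ1 = 4.
For AᵀP: Σh·P = -335, ΣP = -50.
Determinant 110·4 − 16² = 184.
m = ((-335)·4 − 16·(-50))/184 = -135/46; c = (110·(-50) − 16·(-335))/184 = -35/46.
At h = 12: P̂ = (-135/46)·(12) + (-35/46)·(1) = -1655/46.

P̂ = -35.978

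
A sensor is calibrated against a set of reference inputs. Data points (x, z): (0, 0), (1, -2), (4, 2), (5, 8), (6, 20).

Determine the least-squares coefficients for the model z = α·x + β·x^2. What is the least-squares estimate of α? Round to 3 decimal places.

α = -4.784

The normal system MᵀM·[α, β]ᵀ = Mᵀz is [[78, 406]; [406, 2178]]·[α, β]ᵀ = [166, 950]ᵀ.
det = 78·2178 − 406² = 5048.
α = (166·2178 − 406·950)/5048 = -3019/631; β = (78·950 − 406·166)/5048 = 838/631.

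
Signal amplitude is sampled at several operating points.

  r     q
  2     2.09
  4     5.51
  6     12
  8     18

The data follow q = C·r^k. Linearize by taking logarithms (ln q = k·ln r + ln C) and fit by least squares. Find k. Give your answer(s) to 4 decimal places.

Let Y = ln q. Fitting Y = k·ln r + ln C by least squares:
Σln r = 5.9506, Σ(ln r)² = 9.9367, Σln q = 7.8190, Σln r·ln q = 13.3395.
Normal system: [[9.9367, 5.9506]; [5.9506, 4]]·[k, ln C]ᵀ = [13.3395, 7.8190]ᵀ.
Slope k = (n·Σln r·ln q − Σln r·Σln q)/(n·Σ(ln r)² − (Σln r)²) = (4·13.3395 − 5.9506·7.8190)/4.3368 = 1.57484; ln C = (Σln q − k·Σln r)/n = -0.38807.

k = 1.5748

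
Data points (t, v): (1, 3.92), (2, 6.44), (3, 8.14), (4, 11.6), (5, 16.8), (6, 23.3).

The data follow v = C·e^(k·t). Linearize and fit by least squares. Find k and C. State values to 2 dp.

k = 0.35, C = 2.94

Linearized form: ln v = k·t + ln C. From the 6 transformed points,
Over the data: Σt = 21.0000, Σ(t)² = 91.0000, Σln v = 13.7462, Σt·ln v = 54.1832.
Normal system: [[91.0000, 21.0000]; [21.0000, 6]]·[k, ln C]ᵀ = [54.1832, 13.7462]ᵀ.
Solving (det = 105.0000): k = 0.34693, ln C = 1.07678, so C = exp(1.07678) = 2.93522.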